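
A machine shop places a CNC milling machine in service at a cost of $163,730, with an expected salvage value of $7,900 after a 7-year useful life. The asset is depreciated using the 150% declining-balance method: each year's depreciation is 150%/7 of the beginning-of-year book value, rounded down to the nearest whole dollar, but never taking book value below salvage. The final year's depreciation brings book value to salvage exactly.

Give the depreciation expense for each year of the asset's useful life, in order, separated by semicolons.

Depreciable base = $163,730 − $7,900 = $155,830.
Year 1: ⌊$163,730 × 150%/7⌋ = $35,085. Book value $128,645.
Year 2: ⌊$128,645 × 150%/7⌋ = $27,566. Book value $101,079.
Year 3: ⌊$101,079 × 150%/7⌋ = $21,659. Book value $79,420.
Year 4: ⌊$79,420 × 150%/7⌋ = $17,018. Book value $62,402.
Year 5: ⌊$62,402 × 150%/7⌋ = $13,371. Book value $49,031.
Year 6: ⌊$49,031 × 150%/7⌋ = $10,506. Book value $38,525.
Year 7 (final): $38,525 − $7,900 = $30,625. Book value $7,900.

$35,085; $27,566; $21,659; $17,018; $13,371; $10,506; $30,625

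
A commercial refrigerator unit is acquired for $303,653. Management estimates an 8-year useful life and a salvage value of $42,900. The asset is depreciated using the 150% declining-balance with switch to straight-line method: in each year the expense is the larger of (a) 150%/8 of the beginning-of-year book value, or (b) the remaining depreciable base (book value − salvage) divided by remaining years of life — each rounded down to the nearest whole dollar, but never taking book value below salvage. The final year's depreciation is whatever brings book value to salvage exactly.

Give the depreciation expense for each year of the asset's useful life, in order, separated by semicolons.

Depreciable base = $303,653 − $42,900 = $260,753.
Year 1: DB = ⌊$303,653 × 150%/8⌋ = $56,934; SL = ⌊$260,753/8⌋ = $32,594 → take DB $56,934. Book value $246,719.
Year 2: DB = ⌊$246,719 × 150%/8⌋ = $46,259; SL = ⌊$203,819/7⌋ = $29,117 → take DB $46,259. Book value $200,460.
Year 3: DB = ⌊$200,460 × 150%/8⌋ = $37,586; SL = ⌊$157,560/6⌋ = $26,260 → take DB $37,586. Book value $162,874.
Year 4: DB = ⌊$162,874 × 150%/8⌋ = $30,538; SL = ⌊$119,974/5⌋ = $23,994 → take DB $30,538. Book value $132,336.
Year 5: DB = ⌊$132,336 × 150%/8⌋ = $24,813; SL = ⌊$89,436/4⌋ = $22,359 → take DB $24,813. Book value $107,523.
Year 6: DB = ⌊$107,523 × 150%/8⌋ = $20,160; SL = ⌊$64,623/3⌋ = $21,541 → take SL $21,541. Book value $85,982.
Year 7: DB = ⌊$85,982 × 150%/8⌋ = $16,121; SL = ⌊$43,082/2⌋ = $21,541 → take SL $21,541. Book value $64,441.
Year 8 (final): $64,441 − $42,900 = $21,541. Book value $42,900.

$56,934; $46,259; $37,586; $30,538; $24,813; $21,541; $21,541; $21,541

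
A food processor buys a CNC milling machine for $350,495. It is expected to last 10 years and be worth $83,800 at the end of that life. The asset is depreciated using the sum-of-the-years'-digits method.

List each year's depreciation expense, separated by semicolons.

Depreciable base = $350,495 − $83,800 = $266,695.
Sum of the years' digits = 10+9+8+7+6+5+4+3+2+1 = 55.
Year 1: $266,695 × 10/55 = $48,490. Book value $302,005.
Year 2: $266,695 × 9/55 = $43,641. Book value $258,364.
Year 3: $266,695 × 8/55 = $38,792. Book value $219,572.
Year 4: $266,695 × 7/55 = $33,943. Book value $185,629.
Year 5: $266,695 × 6/55 = $29,094. Book value $156,535.
Year 6: $266,695 × 5/55 = $24,245. Book value $132,290.
Year 7: $266,695 × 4/55 = $19,396. Book value $112,894.
Year 8: $266,695 × 3/55 = $14,547. Book value $98,347.
Year 9: $266,695 × 2/55 = $9,698. Book value $88,649.
Year 10: $266,695 × 1/55 = $4,849. Book value $83,800.

$48,490; $43,641; $38,792; $33,943; $29,094; $24,245; $19,396; $14,547; $9,698; $4,849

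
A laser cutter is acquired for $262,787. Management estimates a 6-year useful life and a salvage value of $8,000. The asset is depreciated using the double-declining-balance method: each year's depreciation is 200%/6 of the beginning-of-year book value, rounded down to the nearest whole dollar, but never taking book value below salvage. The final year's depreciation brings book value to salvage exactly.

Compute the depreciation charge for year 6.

Depreciable base = $262,787 − $8,000 = $254,787.
Year 1: ⌊$262,787 × 200%/6⌋ = $87,595. Book value $175,192.
Year 2: ⌊$175,192 × 200%/6⌋ = $58,397. Book value $116,795.
Year 3: ⌊$116,795 × 200%/6⌋ = $38,931. Book value $77,864.
Year 4: ⌊$77,864 × 200%/6⌋ = $25,954. Book value $51,910.
Year 5: ⌊$51,910 × 200%/6⌋ = $17,303. Book value $34,607.
Year 6 (final): $34,607 − $8,000 = $26,607. Book value $8,000.

$26,607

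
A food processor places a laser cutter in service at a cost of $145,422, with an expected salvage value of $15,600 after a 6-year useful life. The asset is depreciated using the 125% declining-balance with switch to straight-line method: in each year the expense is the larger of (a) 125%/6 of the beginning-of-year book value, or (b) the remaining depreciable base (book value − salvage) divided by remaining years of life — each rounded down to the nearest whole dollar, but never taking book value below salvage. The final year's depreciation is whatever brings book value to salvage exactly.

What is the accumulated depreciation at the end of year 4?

$92,118

Depreciable base = $145,422 − $15,600 = $129,822.
Year 1: DB = ⌊$145,422 × 125%/6⌋ = $30,296; SL = ⌊$129,822/6⌋ = $21,637 → take DB $30,296. Book value $115,126.
Year 2: DB = ⌊$115,126 × 125%/6⌋ = $23,984; SL = ⌊$99,526/5⌋ = $19,905 → take DB $23,984. Book value $91,142.
Year 3: DB = ⌊$91,142 × 125%/6⌋ = $18,987; SL = ⌊$75,542/4⌋ = $18,885 → take DB $18,987. Book value $72,155.
Year 4: DB = ⌊$72,155 × 125%/6⌋ = $15,032; SL = ⌊$56,555/3⌋ = $18,851 → take SL $18,851. Book value $53,304.
Accumulated through year 4 = $145,422 − $53,304 = $92,118.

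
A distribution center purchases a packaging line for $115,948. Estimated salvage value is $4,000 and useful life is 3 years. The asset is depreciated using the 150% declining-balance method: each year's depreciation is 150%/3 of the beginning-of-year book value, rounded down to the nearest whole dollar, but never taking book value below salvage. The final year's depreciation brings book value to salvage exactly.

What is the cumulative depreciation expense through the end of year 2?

$86,961

Depreciable base = $115,948 − $4,000 = $111,948.
Year 1: ⌊$115,948 × 150%/3⌋ = $57,974. Book value $57,974.
Year 2: ⌊$57,974 × 150%/3⌋ = $28,987. Book value $28,987.
Accumulated through year 2 = $115,948 − $28,987 = $86,961.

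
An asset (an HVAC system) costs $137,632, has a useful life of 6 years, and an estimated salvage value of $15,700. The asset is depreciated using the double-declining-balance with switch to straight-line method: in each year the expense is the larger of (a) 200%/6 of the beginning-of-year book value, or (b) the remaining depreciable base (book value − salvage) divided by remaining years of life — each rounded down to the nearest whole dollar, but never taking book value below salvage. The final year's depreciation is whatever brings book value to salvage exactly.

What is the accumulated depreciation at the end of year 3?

Depreciable base = $137,632 − $15,700 = $121,932.
Year 1: DB = ⌊$137,632 × 200%/6⌋ = $45,877; SL = ⌊$121,932/6⌋ = $20,322 → take DB $45,877. Book value $91,755.
Year 2: DB = ⌊$91,755 × 200%/6⌋ = $30,585; SL = ⌊$76,055/5⌋ = $15,211 → take DB $30,585. Book value $61,170.
Year 3: DB = ⌊$61,170 × 200%/6⌋ = $20,390; SL = ⌊$45,470/4⌋ = $11,367 → take DB $20,390. Book value $40,780.
Accumulated through year 3 = $137,632 − $40,780 = $96,852.

$96,852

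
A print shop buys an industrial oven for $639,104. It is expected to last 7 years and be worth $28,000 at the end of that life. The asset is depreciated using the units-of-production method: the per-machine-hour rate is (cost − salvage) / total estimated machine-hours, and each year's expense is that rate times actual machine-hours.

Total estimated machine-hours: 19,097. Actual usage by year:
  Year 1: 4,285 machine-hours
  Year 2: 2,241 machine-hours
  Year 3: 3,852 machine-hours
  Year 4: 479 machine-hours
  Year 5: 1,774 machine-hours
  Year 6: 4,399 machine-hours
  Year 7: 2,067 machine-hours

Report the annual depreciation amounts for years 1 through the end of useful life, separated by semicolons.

Depreciable base = $639,104 − $28,000 = $611,104.
Rate = $611,104 / 19,097 machine-hours = $32 per machine-hour.
Year 1: 4,285 × $32 = $137,120. Book value $501,984.
Year 2: 2,241 × $32 = $71,712. Book value $430,272.
Year 3: 3,852 × $32 = $123,264. Book value $307,008.
Year 4: 479 × $32 = $15,328. Book value $291,680.
Year 5: 1,774 × $32 = $56,768. Book value $234,912.
Year 6: 4,399 × $32 = $140,768. Book value $94,144.
Year 7: 2,067 × $32 = $66,144. Book value $28,000.

$137,120; $71,712; $123,264; $15,328; $56,768; $140,768; $66,144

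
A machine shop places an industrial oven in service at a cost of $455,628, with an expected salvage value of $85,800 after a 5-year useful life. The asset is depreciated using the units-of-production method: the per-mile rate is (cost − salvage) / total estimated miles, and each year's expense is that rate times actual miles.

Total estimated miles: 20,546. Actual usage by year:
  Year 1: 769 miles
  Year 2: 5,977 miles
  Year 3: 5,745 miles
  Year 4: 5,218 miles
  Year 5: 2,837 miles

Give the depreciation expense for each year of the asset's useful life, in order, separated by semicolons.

Depreciable base = $455,628 − $85,800 = $369,828.
Rate = $369,828 / 20,546 miles = $18 per mile.
Year 1: 769 × $18 = $13,842. Book value $441,786.
Year 2: 5,977 × $18 = $107,586. Book value $334,200.
Year 3: 5,745 × $18 = $103,410. Book value $230,790.
Year 4: 5,218 × $18 = $93,924. Book value $136,866.
Year 5: 2,837 × $18 = $51,066. Book value $85,800.

$13,842; $107,586; $103,410; $93,924; $51,066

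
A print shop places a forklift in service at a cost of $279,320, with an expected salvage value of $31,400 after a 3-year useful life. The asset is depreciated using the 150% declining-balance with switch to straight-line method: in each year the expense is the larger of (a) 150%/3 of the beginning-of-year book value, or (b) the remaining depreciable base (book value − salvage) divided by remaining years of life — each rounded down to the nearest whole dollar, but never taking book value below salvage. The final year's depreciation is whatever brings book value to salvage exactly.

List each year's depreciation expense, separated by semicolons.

$139,660; $69,830; $38,430

Depreciable base = $279,320 − $31,400 = $247,920.
Year 1: DB = ⌊$279,320 × 150%/3⌋ = $139,660; SL = ⌊$247,920/3⌋ = $82,640 → take DB $139,660. Book value $139,660.
Year 2: DB = ⌊$139,660 × 150%/3⌋ = $69,830; SL = ⌊$108,260/2⌋ = $54,130 → take DB $69,830. Book value $69,830.
Year 3 (final): $69,830 − $31,400 = $38,430. Book value $31,400.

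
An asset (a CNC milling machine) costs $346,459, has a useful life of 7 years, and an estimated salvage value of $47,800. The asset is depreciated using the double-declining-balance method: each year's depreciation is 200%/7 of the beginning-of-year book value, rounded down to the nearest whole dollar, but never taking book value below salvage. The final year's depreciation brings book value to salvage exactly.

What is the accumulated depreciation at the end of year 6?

$298,659

Depreciable base = $346,459 − $47,800 = $298,659.
Year 1: ⌊$346,459 × 200%/7⌋ = $98,988. Book value $247,471.
Year 2: ⌊$247,471 × 200%/7⌋ = $70,706. Book value $176,765.
Year 3: ⌊$176,765 × 200%/7⌋ = $50,504. Book value $126,261.
Year 4: ⌊$126,261 × 200%/7⌋ = $36,074. Book value $90,187.
Year 5: ⌊$90,187 × 200%/7⌋ = $25,767. Book value $64,420.
Year 6: ⌊$64,420 × 200%/7⌋ = $18,405, capped at $16,620. Book value $47,800.
Accumulated through year 6 = $346,459 − $47,800 = $298,659.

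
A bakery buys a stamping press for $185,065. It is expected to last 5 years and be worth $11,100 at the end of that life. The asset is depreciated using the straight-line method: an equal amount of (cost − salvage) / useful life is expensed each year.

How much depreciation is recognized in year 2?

Depreciable base = $185,065 − $11,100 = $173,965.
Annual expense = $173,965 / 5 = $34,793.

$34,793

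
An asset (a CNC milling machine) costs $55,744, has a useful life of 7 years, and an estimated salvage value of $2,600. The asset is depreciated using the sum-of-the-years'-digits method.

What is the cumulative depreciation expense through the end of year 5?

$47,450

Depreciable base = $55,744 − $2,600 = $53,144.
Sum of the years' digits = 7+6+5+4+3+2+1 = 28.
Year 1: $53,144 × 7/28 = $13,286. Book value $42,458.
Year 2: $53,144 × 6/28 = $11,388. Book value $31,070.
Year 3: $53,144 × 5/28 = $9,490. Book value $21,580.
Year 4: $53,144 × 4/28 = $7,592. Book value $13,988.
Year 5: $53,144 × 3/28 = $5,694. Book value $8,294.
Accumulated through year 5 = $55,744 − $8,294 = $47,450.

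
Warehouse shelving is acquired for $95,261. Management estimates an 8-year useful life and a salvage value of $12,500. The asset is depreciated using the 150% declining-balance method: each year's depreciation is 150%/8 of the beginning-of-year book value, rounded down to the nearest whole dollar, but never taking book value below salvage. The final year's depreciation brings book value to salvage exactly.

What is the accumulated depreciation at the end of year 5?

Depreciable base = $95,261 − $12,500 = $82,761.
Year 1: ⌊$95,261 × 150%/8⌋ = $17,861. Book value $77,400.
Year 2: ⌊$77,400 × 150%/8⌋ = $14,512. Book value $62,888.
Year 3: ⌊$62,888 × 150%/8⌋ = $11,791. Book value $51,097.
Year 4: ⌊$51,097 × 150%/8⌋ = $9,580. Book value $41,517.
Year 5: ⌊$41,517 × 150%/8⌋ = $7,784. Book value $33,733.
Accumulated through year 5 = $95,261 − $33,733 = $61,528.

$61,528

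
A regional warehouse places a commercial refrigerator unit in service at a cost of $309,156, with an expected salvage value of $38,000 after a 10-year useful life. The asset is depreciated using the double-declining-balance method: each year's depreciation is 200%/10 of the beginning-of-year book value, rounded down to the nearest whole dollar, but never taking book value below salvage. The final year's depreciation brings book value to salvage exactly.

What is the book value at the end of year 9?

Depreciable base = $309,156 − $38,000 = $271,156.
Year 1: ⌊$309,156 × 200%/10⌋ = $61,831. Book value $247,325.
Year 2: ⌊$247,325 × 200%/10⌋ = $49,465. Book value $197,860.
Year 3: ⌊$197,860 × 200%/10⌋ = $39,572. Book value $158,288.
Year 4: ⌊$158,288 × 200%/10⌋ = $31,657. Book value $126,631.
Year 5: ⌊$126,631 × 200%/10⌋ = $25,326. Book value $101,305.
Year 6: ⌊$101,305 × 200%/10⌋ = $20,261. Book value $81,044.
Year 7: ⌊$81,044 × 200%/10⌋ = $16,208. Book value $64,836.
Year 8: ⌊$64,836 × 200%/10⌋ = $12,967. Book value $51,869.
Year 9: ⌊$51,869 × 200%/10⌋ = $10,373. Book value $41,496.

$41,496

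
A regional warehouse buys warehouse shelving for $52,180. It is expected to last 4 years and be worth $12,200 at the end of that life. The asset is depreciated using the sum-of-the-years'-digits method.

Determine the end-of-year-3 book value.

$16,198

Depreciable base = $52,180 − $12,200 = $39,980.
Sum of the years' digits = 4+3+2+1 = 10.
Year 1: $39,980 × 4/10 = $15,992. Book value $36,188.
Year 2: $39,980 × 3/10 = $11,994. Book value $24,194.
Year 3: $39,980 × 2/10 = $7,996. Book value $16,198.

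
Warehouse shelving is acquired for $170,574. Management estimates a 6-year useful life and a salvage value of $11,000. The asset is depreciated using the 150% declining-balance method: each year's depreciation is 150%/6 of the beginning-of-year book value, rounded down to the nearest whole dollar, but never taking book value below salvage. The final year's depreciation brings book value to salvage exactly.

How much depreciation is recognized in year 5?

$13,493

Depreciable base = $170,574 − $11,000 = $159,574.
Year 1: ⌊$170,574 × 150%/6⌋ = $42,643. Book value $127,931.
Year 2: ⌊$127,931 × 150%/6⌋ = $31,982. Book value $95,949.
Year 3: ⌊$95,949 × 150%/6⌋ = $23,987. Book value $71,962.
Year 4: ⌊$71,962 × 150%/6⌋ = $17,990. Book value $53,972.
Year 5: ⌊$53,972 × 150%/6⌋ = $13,493. Book value $40,479.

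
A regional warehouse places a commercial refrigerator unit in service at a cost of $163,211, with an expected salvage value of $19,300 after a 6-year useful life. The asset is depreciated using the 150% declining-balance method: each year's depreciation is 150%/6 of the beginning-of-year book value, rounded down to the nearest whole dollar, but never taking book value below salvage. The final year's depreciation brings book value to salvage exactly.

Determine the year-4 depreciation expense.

$17,214

Depreciable base = $163,211 − $19,300 = $143,911.
Year 1: ⌊$163,211 × 150%/6⌋ = $40,802. Book value $122,409.
Year 2: ⌊$122,409 × 150%/6⌋ = $30,602. Book value $91,807.
Year 3: ⌊$91,807 × 150%/6⌋ = $22,951. Book value $68,856.
Year 4: ⌊$68,856 × 150%/6⌋ = $17,214. Book value $51,642.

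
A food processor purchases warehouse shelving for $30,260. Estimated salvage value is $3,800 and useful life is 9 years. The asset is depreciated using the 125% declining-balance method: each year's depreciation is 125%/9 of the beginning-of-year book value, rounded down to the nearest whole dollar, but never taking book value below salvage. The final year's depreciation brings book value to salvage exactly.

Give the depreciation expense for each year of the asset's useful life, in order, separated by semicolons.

$4,202; $3,619; $3,116; $2,683; $2,311; $1,990; $1,713; $1,475; $5,351

Depreciable base = $30,260 − $3,800 = $26,460.
Year 1: ⌊$30,260 × 125%/9⌋ = $4,202. Book value $26,058.
Year 2: ⌊$26,058 × 125%/9⌋ = $3,619. Book value $22,439.
Year 3: ⌊$22,439 × 125%/9⌋ = $3,116. Book value $19,323.
Year 4: ⌊$19,323 × 125%/9⌋ = $2,683. Book value $16,640.
Year 5: ⌊$16,640 × 125%/9⌋ = $2,311. Book value $14,329.
Year 6: ⌊$14,329 × 125%/9⌋ = $1,990. Book value $12,339.
Year 7: ⌊$12,339 × 125%/9⌋ = $1,713. Book value $10,626.
Year 8: ⌊$10,626 × 125%/9⌋ = $1,475. Book value $9,151.
Year 9 (final): $9,151 − $3,800 = $5,351. Book value $3,800.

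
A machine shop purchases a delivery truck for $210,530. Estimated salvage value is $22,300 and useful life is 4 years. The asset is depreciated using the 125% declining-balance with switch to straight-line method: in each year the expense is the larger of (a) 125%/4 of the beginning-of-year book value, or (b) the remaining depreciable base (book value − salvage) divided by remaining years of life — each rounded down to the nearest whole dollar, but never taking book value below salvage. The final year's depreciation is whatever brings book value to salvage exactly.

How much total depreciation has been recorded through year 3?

$149,625

Depreciable base = $210,530 − $22,300 = $188,230.
Year 1: DB = ⌊$210,530 × 125%/4⌋ = $65,790; SL = ⌊$188,230/4⌋ = $47,057 → take DB $65,790. Book value $144,740.
Year 2: DB = ⌊$144,740 × 125%/4⌋ = $45,231; SL = ⌊$122,440/3⌋ = $40,813 → take DB $45,231. Book value $99,509.
Year 3: DB = ⌊$99,509 × 125%/4⌋ = $31,096; SL = ⌊$77,209/2⌋ = $38,604 → take SL $38,604. Book value $60,905.
Accumulated through year 3 = $210,530 − $60,905 = $149,625.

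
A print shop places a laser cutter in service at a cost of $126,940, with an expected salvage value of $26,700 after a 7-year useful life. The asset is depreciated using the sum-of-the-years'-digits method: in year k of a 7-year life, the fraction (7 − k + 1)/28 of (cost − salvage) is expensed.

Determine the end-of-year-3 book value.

Depreciable base = $126,940 − $26,700 = $100,240.
Sum of the years' digits = 7+6+5+4+3+2+1 = 28.
Year 1: $100,240 × 7/28 = $25,060. Book value $101,880.
Year 2: $100,240 × 6/28 = $21,480. Book value $80,400.
Year 3: $100,240 × 5/28 = $17,900. Book value $62,500.

$62,500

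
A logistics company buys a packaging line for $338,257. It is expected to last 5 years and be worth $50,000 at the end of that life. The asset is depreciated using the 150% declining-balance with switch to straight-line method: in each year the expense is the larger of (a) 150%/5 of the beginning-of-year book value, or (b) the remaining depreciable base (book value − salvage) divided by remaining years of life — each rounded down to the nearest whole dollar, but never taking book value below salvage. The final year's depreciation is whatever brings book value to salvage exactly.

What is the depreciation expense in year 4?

$34,806

Depreciable base = $338,257 − $50,000 = $288,257.
Year 1: DB = ⌊$338,257 × 150%/5⌋ = $101,477; SL = ⌊$288,257/5⌋ = $57,651 → take DB $101,477. Book value $236,780.
Year 2: DB = ⌊$236,780 × 150%/5⌋ = $71,034; SL = ⌊$186,780/4⌋ = $46,695 → take DB $71,034. Book value $165,746.
Year 3: DB = ⌊$165,746 × 150%/5⌋ = $49,723; SL = ⌊$115,746/3⌋ = $38,582 → take DB $49,723. Book value $116,023.
Year 4: DB = ⌊$116,023 × 150%/5⌋ = $34,806; SL = ⌊$66,023/2⌋ = $33,011 → take DB $34,806. Book value $81,217.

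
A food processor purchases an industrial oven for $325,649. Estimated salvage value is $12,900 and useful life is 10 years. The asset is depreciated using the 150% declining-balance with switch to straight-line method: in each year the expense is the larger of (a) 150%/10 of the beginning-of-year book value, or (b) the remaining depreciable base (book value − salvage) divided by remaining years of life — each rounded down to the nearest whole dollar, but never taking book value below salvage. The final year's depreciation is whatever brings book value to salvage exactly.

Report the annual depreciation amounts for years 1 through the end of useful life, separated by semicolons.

Depreciable base = $325,649 − $12,900 = $312,749.
Year 1: DB = ⌊$325,649 × 150%/10⌋ = $48,847; SL = ⌊$312,749/10⌋ = $31,274 → take DB $48,847. Book value $276,802.
Year 2: DB = ⌊$276,802 × 150%/10⌋ = $41,520; SL = ⌊$263,902/9⌋ = $29,322 → take DB $41,520. Book value $235,282.
Year 3: DB = ⌊$235,282 × 150%/10⌋ = $35,292; SL = ⌊$222,382/8⌋ = $27,797 → take DB $35,292. Book value $199,990.
Year 4: DB = ⌊$199,990 × 150%/10⌋ = $29,998; SL = ⌊$187,090/7⌋ = $26,727 → take DB $29,998. Book value $169,992.
Year 5: DB = ⌊$169,992 × 150%/10⌋ = $25,498; SL = ⌊$157,092/6⌋ = $26,182 → take SL $26,182. Book value $143,810.
Year 6: DB = ⌊$143,810 × 150%/10⌋ = $21,571; SL = ⌊$130,910/5⌋ = $26,182 → take SL $26,182. Book value $117,628.
Year 7: DB = ⌊$117,628 × 150%/10⌋ = $17,644; SL = ⌊$104,728/4⌋ = $26,182 → take SL $26,182. Book value $91,446.
Year 8: DB = ⌊$91,446 × 150%/10⌋ = $13,716; SL = ⌊$78,546/3⌋ = $26,182 → take SL $26,182. Book value $65,264.
Year 9: DB = ⌊$65,264 × 150%/10⌋ = $9,789; SL = ⌊$52,364/2⌋ = $26,182 → take SL $26,182. Book value $39,082.
Year 10 (final): $39,082 − $12,900 = $26,182. Book value $12,900.

$48,847; $41,520; $35,292; $29,998; $26,182; $26,182; $26,182; $26,182; $26,182; $26,182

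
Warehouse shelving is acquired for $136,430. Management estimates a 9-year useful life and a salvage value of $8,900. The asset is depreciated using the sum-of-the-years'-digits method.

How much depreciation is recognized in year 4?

Depreciable base = $136,430 − $8,900 = $127,530.
Sum of the years' digits = 9+8+7+6+5+4+3+2+1 = 45.
Year 1: $127,530 × 9/45 = $25,506. Book value $110,924.
Year 2: $127,530 × 8/45 = $22,672. Book value $88,252.
Year 3: $127,530 × 7/45 = $19,838. Book value $68,414.
Year 4: $127,530 × 6/45 = $17,004. Book value $51,410.

$17,004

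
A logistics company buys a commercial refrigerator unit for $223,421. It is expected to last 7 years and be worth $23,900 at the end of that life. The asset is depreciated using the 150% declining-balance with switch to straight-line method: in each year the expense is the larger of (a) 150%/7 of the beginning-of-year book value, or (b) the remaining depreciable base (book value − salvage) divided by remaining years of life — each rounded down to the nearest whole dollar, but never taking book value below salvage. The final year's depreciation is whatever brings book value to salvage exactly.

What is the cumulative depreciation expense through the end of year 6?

$179,104

Depreciable base = $223,421 − $23,900 = $199,521.
Year 1: DB = ⌊$223,421 × 150%/7⌋ = $47,875; SL = ⌊$199,521/7⌋ = $28,503 → take DB $47,875. Book value $175,546.
Year 2: DB = ⌊$175,546 × 150%/7⌋ = $37,617; SL = ⌊$151,646/6⌋ = $25,274 → take DB $37,617. Book value $137,929.
Year 3: DB = ⌊$137,929 × 150%/7⌋ = $29,556; SL = ⌊$114,029/5⌋ = $22,805 → take DB $29,556. Book value $108,373.
Year 4: DB = ⌊$108,373 × 150%/7⌋ = $23,222; SL = ⌊$84,473/4⌋ = $21,118 → take DB $23,222. Book value $85,151.
Year 5: DB = ⌊$85,151 × 150%/7⌋ = $18,246; SL = ⌊$61,251/3⌋ = $20,417 → take SL $20,417. Book value $64,734.
Year 6: DB = ⌊$64,734 × 150%/7⌋ = $13,871; SL = ⌊$40,834/2⌋ = $20,417 → take SL $20,417. Book value $44,317.
Accumulated through year 6 = $223,421 − $44,317 = $179,104.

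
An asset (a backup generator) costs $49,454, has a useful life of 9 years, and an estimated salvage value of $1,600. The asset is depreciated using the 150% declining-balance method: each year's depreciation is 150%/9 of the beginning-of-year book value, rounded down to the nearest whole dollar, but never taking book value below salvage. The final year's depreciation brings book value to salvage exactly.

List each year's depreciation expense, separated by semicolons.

$8,242; $6,868; $5,724; $4,770; $3,975; $3,312; $2,760; $2,300; $9,903

Depreciable base = $49,454 − $1,600 = $47,854.
Year 1: ⌊$49,454 × 150%/9⌋ = $8,242. Book value $41,212.
Year 2: ⌊$41,212 × 150%/9⌋ = $6,868. Book value $34,344.
Year 3: ⌊$34,344 × 150%/9⌋ = $5,724. Book value $28,620.
Year 4: ⌊$28,620 × 150%/9⌋ = $4,770. Book value $23,850.
Year 5: ⌊$23,850 × 150%/9⌋ = $3,975. Book value $19,875.
Year 6: ⌊$19,875 × 150%/9⌋ = $3,312. Book value $16,563.
Year 7: ⌊$16,563 × 150%/9⌋ = $2,760. Book value $13,803.
Year 8: ⌊$13,803 × 150%/9⌋ = $2,300. Book value $11,503.
Year 9 (final): $11,503 − $1,600 = $9,903. Book value $1,600.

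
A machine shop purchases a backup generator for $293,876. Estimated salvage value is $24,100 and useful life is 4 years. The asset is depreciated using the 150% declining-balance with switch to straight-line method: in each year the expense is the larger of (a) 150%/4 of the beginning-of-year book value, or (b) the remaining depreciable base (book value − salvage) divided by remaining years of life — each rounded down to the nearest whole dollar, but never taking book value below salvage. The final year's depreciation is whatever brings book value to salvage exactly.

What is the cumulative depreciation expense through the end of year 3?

$224,428

Depreciable base = $293,876 − $24,100 = $269,776.
Year 1: DB = ⌊$293,876 × 150%/4⌋ = $110,203; SL = ⌊$269,776/4⌋ = $67,444 → take DB $110,203. Book value $183,673.
Year 2: DB = ⌊$183,673 × 150%/4⌋ = $68,877; SL = ⌊$159,573/3⌋ = $53,191 → take DB $68,877. Book value $114,796.
Year 3: DB = ⌊$114,796 × 150%/4⌋ = $43,048; SL = ⌊$90,696/2⌋ = $45,348 → take SL $45,348. Book value $69,448.
Accumulated through year 3 = $293,876 − $69,448 = $224,428.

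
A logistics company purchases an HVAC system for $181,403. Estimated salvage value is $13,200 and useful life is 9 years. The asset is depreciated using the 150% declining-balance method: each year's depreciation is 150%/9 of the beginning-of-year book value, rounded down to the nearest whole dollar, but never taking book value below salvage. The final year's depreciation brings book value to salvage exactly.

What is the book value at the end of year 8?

$42,191

Depreciable base = $181,403 − $13,200 = $168,203.
Year 1: ⌊$181,403 × 150%/9⌋ = $30,233. Book value $151,170.
Year 2: ⌊$151,170 × 150%/9⌋ = $25,195. Book value $125,975.
Year 3: ⌊$125,975 × 150%/9⌋ = $20,995. Book value $104,980.
Year 4: ⌊$104,980 × 150%/9⌋ = $17,496. Book value $87,484.
Year 5: ⌊$87,484 × 150%/9⌋ = $14,580. Book value $72,904.
Year 6: ⌊$72,904 × 150%/9⌋ = $12,150. Book value $60,754.
Year 7: ⌊$60,754 × 150%/9⌋ = $10,125. Book value $50,629.
Year 8: ⌊$50,629 × 150%/9⌋ = $8,438. Book value $42,191.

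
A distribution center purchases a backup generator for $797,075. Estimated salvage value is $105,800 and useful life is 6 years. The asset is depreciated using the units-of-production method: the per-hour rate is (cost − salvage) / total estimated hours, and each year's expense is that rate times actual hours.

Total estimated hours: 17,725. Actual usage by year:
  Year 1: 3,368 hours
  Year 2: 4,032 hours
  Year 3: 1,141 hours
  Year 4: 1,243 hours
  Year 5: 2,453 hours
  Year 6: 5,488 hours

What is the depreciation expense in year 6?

Depreciable base = $797,075 − $105,800 = $691,275.
Rate = $691,275 / 17,725 hours = $39 per hour.
Year 1: 3,368 × $39 = $131,352. Book value $665,723.
Year 2: 4,032 × $39 = $157,248. Book value $508,475.
Year 3: 1,141 × $39 = $44,499. Book value $463,976.
Year 4: 1,243 × $39 = $48,477. Book value $415,499.
Year 5: 2,453 × $39 = $95,667. Book value $319,832.
Year 6: 5,488 × $39 = $214,032. Book value $105,800.

$214,032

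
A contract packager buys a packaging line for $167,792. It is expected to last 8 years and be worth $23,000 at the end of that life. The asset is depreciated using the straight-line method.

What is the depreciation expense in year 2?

$18,099

Depreciable base = $167,792 − $23,000 = $144,792.
Annual expense = $144,792 / 8 = $18,099.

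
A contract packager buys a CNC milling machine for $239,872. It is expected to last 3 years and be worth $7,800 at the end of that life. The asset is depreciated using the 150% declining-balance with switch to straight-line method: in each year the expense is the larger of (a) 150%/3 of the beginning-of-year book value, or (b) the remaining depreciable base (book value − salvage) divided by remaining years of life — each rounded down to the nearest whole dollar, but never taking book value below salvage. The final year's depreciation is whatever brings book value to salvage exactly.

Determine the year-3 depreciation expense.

$52,168

Depreciable base = $239,872 − $7,800 = $232,072.
Year 1: DB = ⌊$239,872 × 150%/3⌋ = $119,936; SL = ⌊$232,072/3⌋ = $77,357 → take DB $119,936. Book value $119,936.
Year 2: DB = ⌊$119,936 × 150%/3⌋ = $59,968; SL = ⌊$112,136/2⌋ = $56,068 → take DB $59,968. Book value $59,968.
Year 3 (final): $59,968 − $7,800 = $52,168. Book value $7,800.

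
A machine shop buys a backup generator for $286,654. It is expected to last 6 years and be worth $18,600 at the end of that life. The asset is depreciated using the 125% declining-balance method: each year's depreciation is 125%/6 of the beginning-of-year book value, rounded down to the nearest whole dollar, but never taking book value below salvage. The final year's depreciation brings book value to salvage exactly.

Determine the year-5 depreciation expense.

Depreciable base = $286,654 − $18,600 = $268,054.
Year 1: ⌊$286,654 × 125%/6⌋ = $59,719. Book value $226,935.
Year 2: ⌊$226,935 × 125%/6⌋ = $47,278. Book value $179,657.
Year 3: ⌊$179,657 × 125%/6⌋ = $37,428. Book value $142,229.
Year 4: ⌊$142,229 × 125%/6⌋ = $29,631. Book value $112,598.
Year 5: ⌊$112,598 × 125%/6⌋ = $23,457. Book value $89,141.

$23,457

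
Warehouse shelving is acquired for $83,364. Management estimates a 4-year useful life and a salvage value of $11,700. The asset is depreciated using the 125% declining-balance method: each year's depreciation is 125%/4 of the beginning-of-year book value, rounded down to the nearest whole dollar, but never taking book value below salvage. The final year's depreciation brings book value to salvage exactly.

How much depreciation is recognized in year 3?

Depreciable base = $83,364 − $11,700 = $71,664.
Year 1: ⌊$83,364 × 125%/4⌋ = $26,051. Book value $57,313.
Year 2: ⌊$57,313 × 125%/4⌋ = $17,910. Book value $39,403.
Year 3: ⌊$39,403 × 125%/4⌋ = $12,313. Book value $27,090.

$12,313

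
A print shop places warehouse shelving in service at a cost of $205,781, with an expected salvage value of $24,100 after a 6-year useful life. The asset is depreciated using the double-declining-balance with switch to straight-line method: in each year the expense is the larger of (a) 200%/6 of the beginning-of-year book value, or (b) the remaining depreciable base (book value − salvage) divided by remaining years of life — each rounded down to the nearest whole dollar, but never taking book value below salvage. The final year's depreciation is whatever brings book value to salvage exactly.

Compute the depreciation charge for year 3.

Depreciable base = $205,781 − $24,100 = $181,681.
Year 1: DB = ⌊$205,781 × 200%/6⌋ = $68,593; SL = ⌊$181,681/6⌋ = $30,280 → take DB $68,593. Book value $137,188.
Year 2: DB = ⌊$137,188 × 200%/6⌋ = $45,729; SL = ⌊$113,088/5⌋ = $22,617 → take DB $45,729. Book value $91,459.
Year 3: DB = ⌊$91,459 × 200%/6⌋ = $30,486; SL = ⌊$67,359/4⌋ = $16,839 → take DB $30,486. Book value $60,973.

$30,486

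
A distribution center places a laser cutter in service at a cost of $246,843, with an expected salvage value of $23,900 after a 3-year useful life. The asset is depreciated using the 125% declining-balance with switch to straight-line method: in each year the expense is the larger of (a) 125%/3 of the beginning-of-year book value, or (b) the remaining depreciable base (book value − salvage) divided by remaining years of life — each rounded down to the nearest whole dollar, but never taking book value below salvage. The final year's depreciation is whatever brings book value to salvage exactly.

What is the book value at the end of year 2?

$83,946

Depreciable base = $246,843 − $23,900 = $222,943.
Year 1: DB = ⌊$246,843 × 125%/3⌋ = $102,851; SL = ⌊$222,943/3⌋ = $74,314 → take DB $102,851. Book value $143,992.
Year 2: DB = ⌊$143,992 × 125%/3⌋ = $59,996; SL = ⌊$120,092/2⌋ = $60,046 → take SL $60,046. Book value $83,946.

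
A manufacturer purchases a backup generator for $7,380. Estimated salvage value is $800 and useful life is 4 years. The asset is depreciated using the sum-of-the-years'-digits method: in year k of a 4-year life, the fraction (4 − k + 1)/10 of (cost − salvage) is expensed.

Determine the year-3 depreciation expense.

$1,316

Depreciable base = $7,380 − $800 = $6,580.
Sum of the years' digits = 4+3+2+1 = 10.
Year 1: $6,580 × 4/10 = $2,632. Book value $4,748.
Year 2: $6,580 × 3/10 = $1,974. Book value $2,774.
Year 3: $6,580 × 2/10 = $1,316. Book value $1,458.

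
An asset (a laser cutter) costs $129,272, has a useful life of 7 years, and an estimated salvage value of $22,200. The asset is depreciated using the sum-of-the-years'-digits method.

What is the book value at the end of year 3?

$60,440

Depreciable base = $129,272 − $22,200 = $107,072.
Sum of the years' digits = 7+6+5+4+3+2+1 = 28.
Year 1: $107,072 × 7/28 = $26,768. Book value $102,504.
Year 2: $107,072 × 6/28 = $22,944. Book value $79,560.
Year 3: $107,072 × 5/28 = $19,120. Book value $60,440.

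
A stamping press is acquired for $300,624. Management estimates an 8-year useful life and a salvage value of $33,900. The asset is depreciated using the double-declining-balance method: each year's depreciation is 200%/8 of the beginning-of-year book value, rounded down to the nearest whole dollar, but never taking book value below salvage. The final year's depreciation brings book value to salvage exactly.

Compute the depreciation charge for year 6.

$17,835

Depreciable base = $300,624 − $33,900 = $266,724.
Year 1: ⌊$300,624 × 200%/8⌋ = $75,156. Book value $225,468.
Year 2: ⌊$225,468 × 200%/8⌋ = $56,367. Book value $169,101.
Year 3: ⌊$169,101 × 200%/8⌋ = $42,275. Book value $126,826.
Year 4: ⌊$126,826 × 200%/8⌋ = $31,706. Book value $95,120.
Year 5: ⌊$95,120 × 200%/8⌋ = $23,780. Book value $71,340.
Year 6: ⌊$71,340 × 200%/8⌋ = $17,835. Book value $53,505.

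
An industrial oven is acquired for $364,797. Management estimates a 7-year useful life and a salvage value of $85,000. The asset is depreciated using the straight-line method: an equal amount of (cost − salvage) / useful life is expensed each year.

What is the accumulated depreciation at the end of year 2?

$79,942

Depreciable base = $364,797 − $85,000 = $279,797.
Annual expense = $279,797 / 7 = $39,971.
End of year 1: book value $324,826.
End of year 2: book value $284,855.
Accumulated through year 2 = $364,797 − $284,855 = $79,942.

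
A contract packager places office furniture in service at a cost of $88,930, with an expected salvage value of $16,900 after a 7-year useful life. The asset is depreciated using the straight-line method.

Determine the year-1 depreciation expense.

$10,290

Depreciable base = $88,930 − $16,900 = $72,030.
Annual expense = $72,030 / 7 = $10,290.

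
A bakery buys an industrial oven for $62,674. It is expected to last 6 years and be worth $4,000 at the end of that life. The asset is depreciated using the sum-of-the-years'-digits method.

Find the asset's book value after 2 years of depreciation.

Depreciable base = $62,674 − $4,000 = $58,674.
Sum of the years' digits = 6+5+4+3+2+1 = 21.
Year 1: $58,674 × 6/21 = $16,764. Book value $45,910.
Year 2: $58,674 × 5/21 = $13,970. Book value $31,940.

$31,940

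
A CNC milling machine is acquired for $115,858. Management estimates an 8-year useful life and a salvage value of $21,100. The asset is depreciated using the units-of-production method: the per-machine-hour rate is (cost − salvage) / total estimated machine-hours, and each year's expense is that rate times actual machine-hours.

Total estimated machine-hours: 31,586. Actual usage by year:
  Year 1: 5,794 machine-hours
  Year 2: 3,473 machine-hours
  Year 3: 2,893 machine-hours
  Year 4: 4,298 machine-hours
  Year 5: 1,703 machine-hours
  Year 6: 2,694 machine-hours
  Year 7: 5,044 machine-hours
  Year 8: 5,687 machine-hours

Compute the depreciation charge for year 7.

$15,132

Depreciable base = $115,858 − $21,100 = $94,758.
Rate = $94,758 / 31,586 machine-hours = $3 per machine-hour.
Year 1: 5,794 × $3 = $17,382. Book value $98,476.
Year 2: 3,473 × $3 = $10,419. Book value $88,057.
Year 3: 2,893 × $3 = $8,679. Book value $79,378.
Year 4: 4,298 × $3 = $12,894. Book value $66,484.
Year 5: 1,703 × $3 = $5,109. Book value $61,375.
Year 6: 2,694 × $3 = $8,082. Book value $53,293.
Year 7: 5,044 × $3 = $15,132. Book value $38,161.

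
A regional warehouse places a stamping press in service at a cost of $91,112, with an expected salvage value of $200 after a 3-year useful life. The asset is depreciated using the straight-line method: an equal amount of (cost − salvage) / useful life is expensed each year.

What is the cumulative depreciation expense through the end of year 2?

$60,608

Depreciable base = $91,112 − $200 = $90,912.
Annual expense = $90,912 / 3 = $30,304.
End of year 1: book value $60,808.
End of year 2: book value $30,504.
Accumulated through year 2 = $91,112 − $30,504 = $60,608.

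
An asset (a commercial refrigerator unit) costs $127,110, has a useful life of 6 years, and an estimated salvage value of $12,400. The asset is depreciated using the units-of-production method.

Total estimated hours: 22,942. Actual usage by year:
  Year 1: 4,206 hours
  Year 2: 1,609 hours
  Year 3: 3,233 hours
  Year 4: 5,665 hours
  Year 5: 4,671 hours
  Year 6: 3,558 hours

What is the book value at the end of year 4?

$53,545

Depreciable base = $127,110 − $12,400 = $114,710.
Rate = $114,710 / 22,942 hours = $5 per hour.
Year 1: 4,206 × $5 = $21,030. Book value $106,080.
Year 2: 1,609 × $5 = $8,045. Book value $98,035.
Year 3: 3,233 × $5 = $16,165. Book value $81,870.
Year 4: 5,665 × $5 = $28,325. Book value $53,545.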